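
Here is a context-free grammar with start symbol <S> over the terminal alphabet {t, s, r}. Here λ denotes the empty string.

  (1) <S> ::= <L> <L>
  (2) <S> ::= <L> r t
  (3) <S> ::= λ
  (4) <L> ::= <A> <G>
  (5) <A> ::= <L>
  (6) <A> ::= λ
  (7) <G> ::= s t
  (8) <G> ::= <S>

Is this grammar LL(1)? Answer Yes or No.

FIRST(<S>) = {λ, r, s}
FIRST(<L>) = {λ, r, s}
FIRST(<A>) = {λ, r, s}
FIRST(<G>) = {λ, r, s}
FOLLOW(<S>) = {$, r, s}
FOLLOW(<L>) = {$, r, s}
FOLLOW(<A>) = {$, r, s}
FOLLOW(<G>) = {$, r, s}
Cell M[<A>, $] receives both <A> ::= <L> and <A> ::= λ — the grammar is not LL(1).

No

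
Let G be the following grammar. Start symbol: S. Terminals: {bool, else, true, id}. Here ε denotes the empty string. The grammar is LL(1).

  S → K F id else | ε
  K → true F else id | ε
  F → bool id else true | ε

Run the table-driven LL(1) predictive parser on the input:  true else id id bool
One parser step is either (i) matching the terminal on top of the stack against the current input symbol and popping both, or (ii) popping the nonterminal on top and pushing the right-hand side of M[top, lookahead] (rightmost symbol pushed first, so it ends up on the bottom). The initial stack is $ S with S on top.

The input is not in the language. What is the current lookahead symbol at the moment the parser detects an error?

step 1: stack=$ S  input=true else id id bool $  — expand S → K F id else
step 2: stack=$ else id F K  input=true else id id bool $  — expand K → true F else id
step 3: stack=$ else id F id else F true  input=true else id id bool $  — match true
step 4: stack=$ else id F id else F  input=else id id bool $  — expand F → ε
step 5: stack=$ else id F id else  input=else id id bool $  — match else
step 6: stack=$ else id F id  input=id id bool $  — match id
step 7: stack=$ else id F  input=id bool $  — expand F → ε
step 8: stack=$ else id  input=id bool $  — match id
step 9: stack=$ else  input=bool $  — error: top is terminal else but lookahead is bool

bool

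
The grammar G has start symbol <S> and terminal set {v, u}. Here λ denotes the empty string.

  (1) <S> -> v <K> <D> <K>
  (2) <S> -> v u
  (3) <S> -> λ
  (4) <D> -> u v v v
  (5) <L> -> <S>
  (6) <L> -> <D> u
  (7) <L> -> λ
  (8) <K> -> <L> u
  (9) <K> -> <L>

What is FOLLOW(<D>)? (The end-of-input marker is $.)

{$, u, v}

FIRST(<S>): from <S>->v <K> <D> <K> we get {v}; from <S>->v u we get {v}; from <S>->λ we get {λ}. So FIRST(<S>) = {λ, v}.
FIRST(<D>): from <D>->u v v v we get {u}. So FIRST(<D>) = {u}.
FIRST(<L>): from <L>-><S> we get {λ, v}; from <L>-><D> u we get {u}; from <L>->λ we get {λ}. So FIRST(<L>) = {λ, u, v}.
FIRST(<K>): from <K>-><L> u we get {u, v}; from <K>-><L> we get {λ, u, v}. So FIRST(<K>) = {λ, u, v}.
FOLLOW(<S>) includes $ since <S> is the start symbol.
FOLLOW(<S>): in <L>-><S>, the suffix after <S> is empty, so FOLLOW(<S>) ⊇ FOLLOW(<L>) = {$, u}. Thus FOLLOW(<S>) = {$, u}.
FOLLOW(<D>): in <S>->v <K> <D> <K>, <D> is followed by <K> with FIRST {λ, u, v}; in <S>->v <K> <D> <K>, the suffix after <D> is nullable, so FOLLOW(<D>) ⊇ FOLLOW(<S>) = {$, u}; in <L>-><D> u, <D> is followed by u with FIRST {u}. Thus FOLLOW(<D>) = {$, u, v}.
FOLLOW(<K>): in <S>->v <K> <D> <K> (occurrence 1), <K> is followed by <D> <K> with FIRST {u}; in <S>->v <K> <D> <K> (occurrence 2), the suffix after <K> is empty, so FOLLOW(<K>) ⊇ FOLLOW(<S>) = {$, u}. Thus FOLLOW(<K>) = {$, u}.
FOLLOW(<L>): in <K>-><L> u, <L> is followed by u with FIRST {u}; in <K>-><L>, the suffix after <L> is empty, so FOLLOW(<L>) ⊇ FOLLOW(<K>) = {$, u}. Thus FOLLOW(<L>) = {$, u}.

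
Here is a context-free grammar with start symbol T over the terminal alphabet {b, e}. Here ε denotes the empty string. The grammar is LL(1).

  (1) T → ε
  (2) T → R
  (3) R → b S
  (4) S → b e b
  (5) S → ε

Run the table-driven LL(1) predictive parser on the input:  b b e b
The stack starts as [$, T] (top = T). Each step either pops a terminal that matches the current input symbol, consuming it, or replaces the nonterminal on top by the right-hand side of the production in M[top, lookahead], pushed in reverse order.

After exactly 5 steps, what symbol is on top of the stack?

e

     Stack    Input      Action
  1  $ T      b b e b $  expand T → R
  2  $ R      b b e b $  expand R → b S
  3  $ S b    b b e b $  match b
  4  $ S      b e b $    expand S → b e b
  5  $ b e b  b e b $    match b
Stack after step 5: $ b e (top = e).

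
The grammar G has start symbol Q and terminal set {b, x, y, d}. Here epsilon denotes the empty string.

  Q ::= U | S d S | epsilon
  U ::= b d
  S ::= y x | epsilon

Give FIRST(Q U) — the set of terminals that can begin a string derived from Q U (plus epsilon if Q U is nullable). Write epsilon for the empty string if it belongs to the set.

{b, d, y}

FIRST(U): from U::=b d we get {b}. So FIRST(U) = {b}.
FIRST(S): from S::=y x we get {y}; from S::=epsilon we get {epsilon}. So FIRST(S) = {epsilon, y}.
FIRST(Q): from Q::=U we get {b}; from Q::=S d S we get {d, y}; from Q::=epsilon we get {epsilon}. So FIRST(Q) = {epsilon, b, d, y}.
FIRST(Q U): take FIRST of each symbol in turn, carrying on past any symbol whose FIRST contains epsilon; result {b, d, y}.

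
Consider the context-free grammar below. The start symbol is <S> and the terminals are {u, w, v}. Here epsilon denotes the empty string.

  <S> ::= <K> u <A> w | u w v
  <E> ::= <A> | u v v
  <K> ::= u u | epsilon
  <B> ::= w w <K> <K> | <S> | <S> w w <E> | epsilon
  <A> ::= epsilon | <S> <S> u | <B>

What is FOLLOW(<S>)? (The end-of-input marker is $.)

{$, u, w}

FIRST(<K>): from <K>::=u u we get {u}; from <K>::=epsilon we get {epsilon}. So FIRST(<K>) = {epsilon, u}.
FIRST(<S>): from <S>::=<K> u <A> w we get {u}; from <S>::=u w v we get {u}. So FIRST(<S>) = {u}.
FIRST(<B>): from <B>::=w w <K> <K> we get {w}; from <B>::=<S> we get {u}; from <B>::=<S> w w <E> we get {u}; from <B>::=epsilon we get {epsilon}. So FIRST(<B>) = {epsilon, u, w}.
FIRST(<A>): from <A>::=epsilon we get {epsilon}; from <A>::=<S> <S> u we get {u}; from <A>::=<B> we get {epsilon, u, w}. So FIRST(<A>) = {epsilon, u, w}.
FIRST(<E>): from <E>::=<A> we get {epsilon, u, w}; from <E>::=u v v we get {u}. So FIRST(<E>) = {epsilon, u, w}.
FOLLOW(<S>) includes $ since <S> is the start symbol.
FOLLOW(<S>): in <B>::=<S>, the suffix after <S> is empty, so FOLLOW(<S>) ⊇ FOLLOW(<B>) = {w}; in <B>::=<S> w w <E>, <S> is followed by w w <E> with FIRST {w}; in <A>::=<S> <S> u (occurrence 1), <S> is followed by <S> u with FIRST {u}; in <A>::=<S> <S> u (occurrence 2), <S> is followed by u with FIRST {u}. Thus FOLLOW(<S>) = {$, u, w}.
FOLLOW(<E>): in <B>::=<S> w w <E>, the suffix after <E> is empty, so FOLLOW(<E>) ⊇ FOLLOW(<B>) = {w}. Thus FOLLOW(<E>) = {w}.
FOLLOW(<A>): in <S>::=<K> u <A> w, <A> is followed by w with FIRST {w}; in <E>::=<A>, the suffix after <A> is empty, so FOLLOW(<A>) ⊇ FOLLOW(<E>) = {w}. Thus FOLLOW(<A>) = {w}.
FOLLOW(<B>): in <A>::=<B>, the suffix after <B> is empty, so FOLLOW(<B>) ⊇ FOLLOW(<A>) = {w}. Thus FOLLOW(<B>) = {w}.
FOLLOW(<K>): in <S>::=<K> u <A> w, <K> is followed by u <A> w with FIRST {u}; in <B>::=w w <K> <K> (occurrence 1), <K> is followed by <K> with FIRST {epsilon, u}; in <B>::=w w <K> <K> (occurrence 1), the suffix after <K> is nullable, so FOLLOW(<K>) ⊇ FOLLOW(<B>) = {w}; in <B>::=w w <K> <K> (occurrence 2), the suffix after <K> is empty, so FOLLOW(<K>) ⊇ FOLLOW(<B>) = {w}. Thus FOLLOW(<K>) = {u, w}.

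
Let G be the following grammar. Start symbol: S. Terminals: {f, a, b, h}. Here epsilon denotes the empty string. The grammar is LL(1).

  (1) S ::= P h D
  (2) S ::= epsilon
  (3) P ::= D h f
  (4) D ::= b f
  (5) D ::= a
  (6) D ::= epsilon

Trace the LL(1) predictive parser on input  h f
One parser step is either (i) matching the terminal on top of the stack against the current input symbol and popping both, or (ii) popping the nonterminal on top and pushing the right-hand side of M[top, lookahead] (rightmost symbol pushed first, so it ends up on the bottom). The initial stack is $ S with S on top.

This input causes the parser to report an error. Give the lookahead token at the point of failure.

     Stack        Input  Action
  1  $ S          h f $  expand S ::= P h D
  2  $ D h P      h f $  expand P ::= D h f
  3  $ D h f h D  h f $  expand D ::= epsilon
  4  $ D h f h    h f $  match h
  5  $ D h f      f $    match f
  6  $ D h        $      error: top is terminal h but lookahead is $

$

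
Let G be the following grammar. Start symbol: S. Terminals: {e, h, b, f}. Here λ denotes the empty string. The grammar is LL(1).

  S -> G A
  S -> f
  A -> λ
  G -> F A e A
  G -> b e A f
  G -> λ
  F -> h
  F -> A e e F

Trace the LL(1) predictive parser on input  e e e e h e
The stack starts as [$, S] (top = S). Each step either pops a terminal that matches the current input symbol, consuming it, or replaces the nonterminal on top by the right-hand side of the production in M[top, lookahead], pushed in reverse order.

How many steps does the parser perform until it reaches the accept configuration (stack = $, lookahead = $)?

16

      Stack              Input          Action
   1  $ S                e e e e h e $  expand S -> G A
   2  $ A G              e e e e h e $  expand G -> F A e A
   3  $ A A e A F        e e e e h e $  expand F -> A e e F
   4  $ A A e A F e e A  e e e e h e $  expand A -> λ
   5  $ A A e A F e e    e e e e h e $  match e
   6  $ A A e A F e      e e e h e $    match e
   7  $ A A e A F        e e h e $      expand F -> A e e F
   8  $ A A e A F e e A  e e h e $      expand A -> λ
   9  $ A A e A F e e    e e h e $      match e
  10  $ A A e A F e      e h e $        match e
  11  $ A A e A F        h e $          expand F -> h
  12  $ A A e A h        h e $          match h
  13  $ A A e A          e $            expand A -> λ
  14  $ A A e            e $            match e
  15  $ A A              $              expand A -> λ
  16  $ A                $              expand A -> λ
Accept reached after 16 steps.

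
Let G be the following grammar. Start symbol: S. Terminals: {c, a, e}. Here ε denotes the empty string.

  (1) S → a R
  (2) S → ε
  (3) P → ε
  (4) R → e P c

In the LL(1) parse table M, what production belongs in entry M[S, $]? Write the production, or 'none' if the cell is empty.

FIRST(S) = {ε, a}
FIRST(P) = {ε}
FIRST(R) = {e}
FOLLOW(S) includes $ since S is the start symbol.
FOLLOW(S): S appears on no right-hand side. Thus FOLLOW(S) = {$}.
For S → a R: FIRST(a R) = {a}, so it goes in M[S, t] for t ∈ {a}.
For S → ε: FIRST(ε) = {ε}, so it goes in M[S, t] for t ∈ {}; since ε ∈ FIRST, also for every t ∈ FOLLOW(S) = {$}.

S → ε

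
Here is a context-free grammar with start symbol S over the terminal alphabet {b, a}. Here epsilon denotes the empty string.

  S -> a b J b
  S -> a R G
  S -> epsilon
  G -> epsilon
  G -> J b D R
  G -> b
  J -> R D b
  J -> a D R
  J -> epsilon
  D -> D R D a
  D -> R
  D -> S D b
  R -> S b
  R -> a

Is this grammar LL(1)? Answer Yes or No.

FIRST(S) = {epsilon, a}
FIRST(G) = {epsilon, a, b}
FIRST(J) = {epsilon, a, b}
FIRST(D) = {a, b}
FIRST(R) = {a, b}
FOLLOW(S) = {$, a, b}
FOLLOW(G) = {$, a, b}
FOLLOW(J) = {b}
FOLLOW(D) = {a, b}
FOLLOW(R) = {$, a, b}
Cell M[D, a] receives both D -> D R D a and D -> R and D -> S D b — the grammar is not LL(1).

No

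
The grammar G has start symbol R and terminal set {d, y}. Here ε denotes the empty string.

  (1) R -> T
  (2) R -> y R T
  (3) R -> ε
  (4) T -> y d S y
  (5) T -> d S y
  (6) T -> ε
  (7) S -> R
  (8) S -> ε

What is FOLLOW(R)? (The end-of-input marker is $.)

{$, d, y}

FIRST(T) = {ε, d, y}
FIRST(R) = {ε, d, y}  (via T)
FIRST(S) = {ε, d, y}  (via R)
FOLLOW(R) includes $ since R is the start symbol.
FOLLOW(S): in T->y d S y, S is followed by y with FIRST {y}; in T->d S y, S is followed by y with FIRST {y}. Thus FOLLOW(S) = {y}.
FOLLOW(R): in R->y R T, R is followed by T with FIRST {ε, d, y}; in R->y R T, the suffix after R is nullable (adds nothing new); in S->R, the suffix after R is empty, so FOLLOW(R) ⊇ FOLLOW(S) = {y}. Thus FOLLOW(R) = {$, d, y}.
FOLLOW(T): in R->T, the suffix after T is empty, so FOLLOW(T) ⊇ FOLLOW(R) = {$, d, y}; in R->y R T, the suffix after T is empty, so FOLLOW(T) ⊇ FOLLOW(R) = {$, d, y}. Thus FOLLOW(T) = {$, d, y}.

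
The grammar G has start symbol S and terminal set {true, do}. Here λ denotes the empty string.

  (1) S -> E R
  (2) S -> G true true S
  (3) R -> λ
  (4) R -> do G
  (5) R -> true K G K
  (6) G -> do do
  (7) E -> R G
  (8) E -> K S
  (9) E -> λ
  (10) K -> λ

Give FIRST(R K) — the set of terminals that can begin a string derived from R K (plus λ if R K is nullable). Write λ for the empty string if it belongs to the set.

{λ, do, true}

FIRST(R) = {λ, do, true}
FIRST(G) = {do}
FIRST(K) = {λ}
FIRST(S) = {λ, do, true}  (via E R, G true true S)
FIRST(E) = {λ, do, true}  (via R G, K S)
FIRST(R K): take FIRST of each symbol in turn, carrying on past any symbol whose FIRST contains λ; result {λ, do, true}.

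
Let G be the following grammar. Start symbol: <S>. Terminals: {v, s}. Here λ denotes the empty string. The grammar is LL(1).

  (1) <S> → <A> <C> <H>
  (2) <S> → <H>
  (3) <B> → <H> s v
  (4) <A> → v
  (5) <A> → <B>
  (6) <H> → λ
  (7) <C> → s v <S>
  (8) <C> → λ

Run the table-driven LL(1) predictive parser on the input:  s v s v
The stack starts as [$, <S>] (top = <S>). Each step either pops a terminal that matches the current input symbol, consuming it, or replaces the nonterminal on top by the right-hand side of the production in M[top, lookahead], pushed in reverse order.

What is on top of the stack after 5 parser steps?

v

     Stack              Input      Action
  1  $ <S>              s v s v $  expand <S> → <A> <C> <H>
  2  $ <H> <C> <A>      s v s v $  expand <A> → <B>
  3  $ <H> <C> <B>      s v s v $  expand <B> → <H> s v
  4  $ <H> <C> v s <H>  s v s v $  expand <H> → λ
  5  $ <H> <C> v s      s v s v $  match s
Stack after step 5: $ <H> <C> v (top = v).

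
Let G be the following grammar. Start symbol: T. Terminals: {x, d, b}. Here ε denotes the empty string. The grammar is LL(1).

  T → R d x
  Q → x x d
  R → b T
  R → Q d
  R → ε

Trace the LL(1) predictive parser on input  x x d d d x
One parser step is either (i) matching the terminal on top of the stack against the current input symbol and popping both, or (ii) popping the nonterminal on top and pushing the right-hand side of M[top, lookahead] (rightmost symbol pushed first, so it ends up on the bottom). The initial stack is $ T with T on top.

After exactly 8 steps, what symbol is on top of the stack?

step 1: stack=$ T  input=x x d d d x $  — expand T → R d x
step 2: stack=$ x d R  input=x x d d d x $  — expand R → Q d
step 3: stack=$ x d d Q  input=x x d d d x $  — expand Q → x x d
step 4: stack=$ x d d d x x  input=x x d d d x $  — match x
step 5: stack=$ x d d d x  input=x d d d x $  — match x
step 6: stack=$ x d d d  input=d d d x $  — match d
step 7: stack=$ x d d  input=d d x $  — match d
step 8: stack=$ x d  input=d x $  — match d
Stack after step 8: $ x (top = x).

x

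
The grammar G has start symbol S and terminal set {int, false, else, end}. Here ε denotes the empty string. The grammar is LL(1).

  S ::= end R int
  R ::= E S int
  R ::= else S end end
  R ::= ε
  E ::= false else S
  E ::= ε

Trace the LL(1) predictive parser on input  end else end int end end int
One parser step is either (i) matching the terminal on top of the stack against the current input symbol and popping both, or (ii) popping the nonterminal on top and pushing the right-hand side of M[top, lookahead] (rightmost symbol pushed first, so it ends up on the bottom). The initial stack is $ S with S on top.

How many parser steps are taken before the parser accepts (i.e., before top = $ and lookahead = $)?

11

      Stack                    Input                           Action
   1  $ S                      end else end int end end int $  expand S ::= end R int
   2  $ int R end              end else end int end end int $  match end
   3  $ int R                  else end int end end int $      expand R ::= else S end end
   4  $ int end end S else     else end int end end int $      match else
   5  $ int end end S          end int end end int $           expand S ::= end R int
   6  $ int end end int R end  end int end end int $           match end
   7  $ int end end int R      int end end int $               expand R ::= ε
   8  $ int end end int        int end end int $               match int
   9  $ int end end            end end int $                   match end
  10  $ int end                end int $                       match end
  11  $ int                    int $                           match int
Accept reached after 11 steps.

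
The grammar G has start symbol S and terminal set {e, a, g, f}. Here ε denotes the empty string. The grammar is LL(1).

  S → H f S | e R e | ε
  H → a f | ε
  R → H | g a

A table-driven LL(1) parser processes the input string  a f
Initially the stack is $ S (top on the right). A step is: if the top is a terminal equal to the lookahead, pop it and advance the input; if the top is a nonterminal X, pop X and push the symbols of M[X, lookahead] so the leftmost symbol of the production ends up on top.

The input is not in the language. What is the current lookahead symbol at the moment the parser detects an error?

$

     Stack      Input  Action
  1  $ S        a f $  expand S → H f S
  2  $ S f H    a f $  expand H → a f
  3  $ S f f a  a f $  match a
  4  $ S f f    f $    match f
  5  $ S f      $      error: top is terminal f but lookahead is $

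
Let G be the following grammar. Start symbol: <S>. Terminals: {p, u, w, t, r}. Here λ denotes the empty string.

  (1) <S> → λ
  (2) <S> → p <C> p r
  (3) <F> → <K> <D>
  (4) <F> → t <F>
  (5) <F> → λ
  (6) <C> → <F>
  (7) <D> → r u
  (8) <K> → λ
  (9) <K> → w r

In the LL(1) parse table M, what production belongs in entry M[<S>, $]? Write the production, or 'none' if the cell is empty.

<S> → λ

FIRST(<S>) = {λ, p}
FIRST(<D>) = {r}
FIRST(<K>) = {λ, w}
FIRST(<F>) = {λ, r, t, w}  (via <K> <D>)
FIRST(<C>) = {λ, r, t, w}  (via <F>)
FOLLOW(<S>) includes $ since <S> is the start symbol.
FOLLOW(<S>): <S> appears on no right-hand side. Thus FOLLOW(<S>) = {$}.
For <S> → λ: FIRST(λ) = {λ}, so it goes in M[<S>, t] for t ∈ {}; since λ ∈ FIRST, also for every t ∈ FOLLOW(<S>) = {$}.
For <S> → p <C> p r: FIRST(p <C> p r) = {p}, so it goes in M[<S>, t] for t ∈ {p}.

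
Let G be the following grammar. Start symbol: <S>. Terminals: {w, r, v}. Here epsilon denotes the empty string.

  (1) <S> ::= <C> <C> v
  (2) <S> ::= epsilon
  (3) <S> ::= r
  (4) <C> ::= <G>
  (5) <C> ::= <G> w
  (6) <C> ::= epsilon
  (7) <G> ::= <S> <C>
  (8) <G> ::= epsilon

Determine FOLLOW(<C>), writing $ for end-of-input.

FIRST(<S>): from <S>::=<C> <C> v we get {r, v, w}; from <S>::=epsilon we get {epsilon}; from <S>::=r we get {r}. So FIRST(<S>) = {epsilon, r, v, w}.
FIRST(<C>): from <C>::=<G> we get {epsilon, r, v, w}; from <C>::=<G> w we get {r, v, w}; from <C>::=epsilon we get {epsilon}. So FIRST(<C>) = {epsilon, r, v, w}.
FIRST(<G>): from <G>::=<S> <C> we get {epsilon, r, v, w}; from <G>::=epsilon we get {epsilon}. So FIRST(<G>) = {epsilon, r, v, w}.
FOLLOW(<S>) includes $ since <S> is the start symbol.
FOLLOW(<S>): in <G>::=<S> <C>, <S> is followed by <C> with FIRST {epsilon, r, v, w}; in <G>::=<S> <C>, the suffix after <S> is nullable, so FOLLOW(<S>) ⊇ FOLLOW(<G>) = {r, v, w}. Thus FOLLOW(<S>) = {$, r, v, w}.
FOLLOW(<C>): in <S>::=<C> <C> v (occurrence 1), <C> is followed by <C> v with FIRST {r, v, w}; in <S>::=<C> <C> v (occurrence 2), <C> is followed by v with FIRST {v}; in <G>::=<S> <C>, the suffix after <C> is empty, so FOLLOW(<C>) ⊇ FOLLOW(<G>) = {r, v, w}. Thus FOLLOW(<C>) = {r, v, w}.
FOLLOW(<G>): in <C>::=<G>, the suffix after <G> is empty, so FOLLOW(<G>) ⊇ FOLLOW(<C>) = {r, v, w}; in <C>::=<G> w, <G> is followed by w with FIRST {w}. Thus FOLLOW(<G>) = {r, v, w}.

{r, v, w}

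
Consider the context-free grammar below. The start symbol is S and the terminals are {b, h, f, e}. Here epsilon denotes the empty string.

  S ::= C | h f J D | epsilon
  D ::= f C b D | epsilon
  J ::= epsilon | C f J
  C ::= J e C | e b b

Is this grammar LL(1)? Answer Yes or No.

FIRST(S) = {epsilon, e, h}
FIRST(D) = {epsilon, f}
FIRST(J) = {epsilon, e}
FIRST(C) = {e}
FOLLOW(S) = {$}
FOLLOW(D) = {$}
FOLLOW(J) = {$, e, f}
FOLLOW(C) = {$, b, f}
Cell M[C, e] receives both C ::= J e C and C ::= e b b — the grammar is not LL(1).

No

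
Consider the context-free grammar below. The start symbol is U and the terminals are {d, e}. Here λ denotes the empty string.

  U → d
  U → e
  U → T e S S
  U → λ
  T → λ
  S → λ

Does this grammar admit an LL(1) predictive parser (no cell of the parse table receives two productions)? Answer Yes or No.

No

FIRST(U) = {λ, d, e}
FIRST(T) = {λ}
FIRST(S) = {λ}
FOLLOW(U) = {$}
FOLLOW(T) = {e}
FOLLOW(S) = {$}
Cell M[U, e] receives both U → e and U → T e S S — the grammar is not LL(1).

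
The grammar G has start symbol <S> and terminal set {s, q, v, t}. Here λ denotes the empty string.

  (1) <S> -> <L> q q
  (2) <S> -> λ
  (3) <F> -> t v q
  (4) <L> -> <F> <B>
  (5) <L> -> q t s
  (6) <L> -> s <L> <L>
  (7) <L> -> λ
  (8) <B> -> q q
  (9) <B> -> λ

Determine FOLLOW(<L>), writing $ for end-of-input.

{q, s, t}

FIRST(<F>): from <F>->t v q we get {t}. So FIRST(<F>) = {t}.
FIRST(<B>): from <B>->q q we get {q}; from <B>->λ we get {λ}. So FIRST(<B>) = {λ, q}.
FIRST(<L>): from <L>-><F> <B> we get {t}; from <L>->q t s we get {q}; from <L>->s <L> <L> we get {s}; from <L>->λ we get {λ}. So FIRST(<L>) = {λ, q, s, t}.
FIRST(<S>): from <S>-><L> q q we get {q, s, t}; from <S>->λ we get {λ}. So FIRST(<S>) = {λ, q, s, t}.
FOLLOW(<S>) includes $ since <S> is the start symbol.
FOLLOW(<S>): <S> appears on no right-hand side. Thus FOLLOW(<S>) = {$}.
FOLLOW(<L>): in <S>-><L> q q, <L> is followed by q q with FIRST {q}; in <L>->s <L> <L> (occurrence 1), <L> is followed by <L> with FIRST {λ, q, s, t}; in <L>->s <L> <L> (occurrence 1), the suffix after <L> is nullable (adds nothing new); in <L>->s <L> <L> (occurrence 2), the suffix after <L> is empty (adds nothing new). Thus FOLLOW(<L>) = {q, s, t}.
FOLLOW(<F>): in <L>-><F> <B>, <F> is followed by <B> with FIRST {λ, q}; in <L>-><F> <B>, the suffix after <F> is nullable, so FOLLOW(<F>) ⊇ FOLLOW(<L>) = {q, s, t}. Thus FOLLOW(<F>) = {q, s, t}.
FOLLOW(<B>): in <L>-><F> <B>, the suffix after <B> is empty, so FOLLOW(<B>) ⊇ FOLLOW(<L>) = {q, s, t}. Thus FOLLOW(<B>) = {q, s, t}.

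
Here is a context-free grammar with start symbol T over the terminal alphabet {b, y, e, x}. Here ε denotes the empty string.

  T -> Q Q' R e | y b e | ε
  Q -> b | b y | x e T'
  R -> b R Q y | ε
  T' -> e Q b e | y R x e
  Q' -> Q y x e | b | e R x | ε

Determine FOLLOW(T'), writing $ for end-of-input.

FIRST(Q): from Q->b we get {b}; from Q->b y we get {b}; from Q->x e T' we get {x}. So FIRST(Q) = {b, x}.
FIRST(R): from R->b R Q y we get {b}; from R->ε we get {ε}. So FIRST(R) = {ε, b}.
FIRST(T'): from T'->e Q b e we get {e}; from T'->y R x e we get {y}. So FIRST(T') = {e, y}.
FIRST(T): from T->Q Q' R e we get {b, x}; from T->y b e we get {y}; from T->ε we get {ε}. So FIRST(T) = {ε, b, x, y}.
FIRST(Q'): from Q'->Q y x e we get {b, x}; from Q'->b we get {b}; from Q'->e R x we get {e}; from Q'->ε we get {ε}. So FIRST(Q') = {ε, b, e, x}.
FOLLOW(T) includes $ since T is the start symbol.
FOLLOW(T): T appears on no right-hand side. Thus FOLLOW(T) = {$}.
FOLLOW(Q): in T->Q Q' R e, Q is followed by Q' R e with FIRST {b, e, x}; in R->b R Q y, Q is followed by y with FIRST {y}; in T'->e Q b e, Q is followed by b e with FIRST {b}; in Q'->Q y x e, Q is followed by y x e with FIRST {y}. Thus FOLLOW(Q) = {b, e, x, y}.
FOLLOW(R): in T->Q Q' R e, R is followed by e with FIRST {e}; in R->b R Q y, R is followed by Q y with FIRST {b, x}; in T'->y R x e, R is followed by x e with FIRST {x}; in Q'->e R x, R is followed by x with FIRST {x}. Thus FOLLOW(R) = {b, e, x}.
FOLLOW(T'): in Q->x e T', the suffix after T' is empty, so FOLLOW(T') ⊇ FOLLOW(Q) = {b, e, x, y}. Thus FOLLOW(T') = {b, e, x, y}.
FOLLOW(Q'): in T->Q Q' R e, Q' is followed by R e with FIRST {b, e}. Thus FOLLOW(Q') = {b, e}.

{b, e, x, y}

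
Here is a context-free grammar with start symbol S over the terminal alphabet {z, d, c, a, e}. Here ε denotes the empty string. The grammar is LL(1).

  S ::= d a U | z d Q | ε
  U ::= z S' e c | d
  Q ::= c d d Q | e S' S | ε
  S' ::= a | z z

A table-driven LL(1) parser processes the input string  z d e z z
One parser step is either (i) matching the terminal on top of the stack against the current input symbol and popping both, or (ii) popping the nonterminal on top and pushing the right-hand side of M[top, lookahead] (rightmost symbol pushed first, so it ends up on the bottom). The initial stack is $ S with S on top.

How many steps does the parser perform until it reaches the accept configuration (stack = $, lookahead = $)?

9

step 1: stack=$ S  input=z d e z z $  — expand S ::= z d Q
step 2: stack=$ Q d z  input=z d e z z $  — match z
step 3: stack=$ Q d  input=d e z z $  — match d
step 4: stack=$ Q  input=e z z $  — expand Q ::= e S' S
step 5: stack=$ S S' e  input=e z z $  — match e
step 6: stack=$ S S'  input=z z $  — expand S' ::= z z
step 7: stack=$ S z z  input=z z $  — match z
step 8: stack=$ S z  input=z $  — match z
step 9: stack=$ S  input=$  — expand S ::= ε
Accept reached after 9 steps.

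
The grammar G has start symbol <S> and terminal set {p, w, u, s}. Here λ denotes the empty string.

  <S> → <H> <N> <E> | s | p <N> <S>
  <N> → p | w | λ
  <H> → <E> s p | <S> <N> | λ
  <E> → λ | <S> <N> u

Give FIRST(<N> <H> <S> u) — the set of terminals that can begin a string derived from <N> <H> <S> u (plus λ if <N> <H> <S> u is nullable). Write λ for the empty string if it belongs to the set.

FIRST(<N>): from <N>→p we get {p}; from <N>→w we get {w}; from <N>→λ we get {λ}. So FIRST(<N>) = {λ, p, w}.
FIRST(<S>): from <S>→<H> <N> <E> we get {λ, p, s, u, w}; from <S>→s we get {s}; from <S>→p <N> <S> we get {p}. So FIRST(<S>) = {λ, p, s, u, w}.
FIRST(<E>): from <E>→λ we get {λ}; from <E>→<S> <N> u we get {p, s, u, w}. So FIRST(<E>) = {λ, p, s, u, w}.
FIRST(<H>): from <H>→<E> s p we get {p, s, u, w}; from <H>→<S> <N> we get {λ, p, s, u, w}; from <H>→λ we get {λ}. So FIRST(<H>) = {λ, p, s, u, w}.
FIRST(<N> <H> <S> u): take FIRST of each symbol in turn, carrying on past any symbol whose FIRST contains λ; result {p, s, u, w}.

{p, s, u, w}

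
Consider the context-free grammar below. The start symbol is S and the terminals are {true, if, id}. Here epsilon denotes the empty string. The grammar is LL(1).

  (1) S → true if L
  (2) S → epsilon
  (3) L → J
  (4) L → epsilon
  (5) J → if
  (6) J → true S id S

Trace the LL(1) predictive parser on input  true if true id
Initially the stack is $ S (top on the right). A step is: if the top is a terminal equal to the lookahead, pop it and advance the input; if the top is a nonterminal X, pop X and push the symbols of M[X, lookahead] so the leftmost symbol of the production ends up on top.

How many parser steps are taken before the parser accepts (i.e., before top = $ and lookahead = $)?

9

     Stack          Input              Action
  1  $ S            true if true id $  expand S → true if L
  2  $ L if true    true if true id $  match true
  3  $ L if         if true id $       match if
  4  $ L            true id $          expand L → J
  5  $ J            true id $          expand J → true S id S
  6  $ S id S true  true id $          match true
  7  $ S id S       id $               expand S → epsilon
  8  $ S id         id $               match id
  9  $ S            $                  expand S → epsilon
Accept reached after 9 steps.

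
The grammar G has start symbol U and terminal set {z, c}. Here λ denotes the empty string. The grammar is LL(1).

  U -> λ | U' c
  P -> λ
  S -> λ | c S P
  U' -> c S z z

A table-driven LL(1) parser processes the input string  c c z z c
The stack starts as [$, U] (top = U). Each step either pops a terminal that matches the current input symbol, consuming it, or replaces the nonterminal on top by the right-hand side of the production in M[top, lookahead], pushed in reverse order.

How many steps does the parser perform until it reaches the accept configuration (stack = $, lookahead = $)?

10

step 1: stack=$ U  input=c c z z c $  — expand U -> U' c
step 2: stack=$ c U'  input=c c z z c $  — expand U' -> c S z z
step 3: stack=$ c z z S c  input=c c z z c $  — match c
step 4: stack=$ c z z S  input=c z z c $  — expand S -> c S P
step 5: stack=$ c z z P S c  input=c z z c $  — match c
step 6: stack=$ c z z P S  input=z z c $  — expand S -> λ
step 7: stack=$ c z z P  input=z z c $  — expand P -> λ
step 8: stack=$ c z z  input=z z c $  — match z
step 9: stack=$ c z  input=z c $  — match z
step 10: stack=$ c  input=c $  — match c
Accept reached after 10 steps.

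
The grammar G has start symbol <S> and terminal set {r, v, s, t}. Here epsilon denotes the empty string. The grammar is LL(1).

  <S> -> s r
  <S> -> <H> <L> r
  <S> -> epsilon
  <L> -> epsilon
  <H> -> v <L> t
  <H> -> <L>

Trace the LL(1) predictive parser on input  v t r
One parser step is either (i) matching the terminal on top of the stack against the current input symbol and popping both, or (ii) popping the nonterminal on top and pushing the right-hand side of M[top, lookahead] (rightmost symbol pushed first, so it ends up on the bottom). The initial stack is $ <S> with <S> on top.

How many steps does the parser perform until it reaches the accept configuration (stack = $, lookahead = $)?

step 1: stack=$ <S>  input=v t r $  — expand <S> -> <H> <L> r
step 2: stack=$ r <L> <H>  input=v t r $  — expand <H> -> v <L> t
step 3: stack=$ r <L> t <L> v  input=v t r $  — match v
step 4: stack=$ r <L> t <L>  input=t r $  — expand <L> -> epsilon
step 5: stack=$ r <L> t  input=t r $  — match t
step 6: stack=$ r <L>  input=r $  — expand <L> -> epsilon
step 7: stack=$ r  input=r $  — match r
Accept reached after 7 steps.

7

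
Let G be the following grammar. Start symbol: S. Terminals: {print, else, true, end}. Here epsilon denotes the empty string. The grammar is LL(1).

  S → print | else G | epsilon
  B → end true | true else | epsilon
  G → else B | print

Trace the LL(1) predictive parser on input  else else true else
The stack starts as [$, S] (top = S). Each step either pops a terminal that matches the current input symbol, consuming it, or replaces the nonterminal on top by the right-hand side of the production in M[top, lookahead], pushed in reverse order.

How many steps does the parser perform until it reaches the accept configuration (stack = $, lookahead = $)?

     Stack        Input                  Action
  1  $ S          else else true else $  expand S → else G
  2  $ G else     else else true else $  match else
  3  $ G          else true else $       expand G → else B
  4  $ B else     else true else $       match else
  5  $ B          true else $            expand B → true else
  6  $ else true  true else $            match true
  7  $ else       else $                 match else
Accept reached after 7 steps.

7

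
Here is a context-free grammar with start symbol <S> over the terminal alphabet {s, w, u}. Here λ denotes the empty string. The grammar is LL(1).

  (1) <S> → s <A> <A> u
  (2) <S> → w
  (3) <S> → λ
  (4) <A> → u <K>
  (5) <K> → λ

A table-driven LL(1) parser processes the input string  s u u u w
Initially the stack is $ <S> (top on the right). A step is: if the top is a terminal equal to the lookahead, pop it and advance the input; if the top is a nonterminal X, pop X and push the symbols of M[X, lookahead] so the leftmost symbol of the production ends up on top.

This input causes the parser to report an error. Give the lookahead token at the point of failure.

w

      Stack          Input        Action
   1  $ <S>          s u u u w $  expand <S> → s <A> <A> u
   2  $ u <A> <A> s  s u u u w $  match s
   3  $ u <A> <A>    u u u w $    expand <A> → u <K>
   4  $ u <A> <K> u  u u u w $    match u
   5  $ u <A> <K>    u u w $      expand <K> → λ
   6  $ u <A>        u u w $      expand <A> → u <K>
   7  $ u <K> u      u u w $      match u
   8  $ u <K>        u w $        expand <K> → λ
   9  $ u            u w $        match u
  10  $              w $          error: stack empty but input remains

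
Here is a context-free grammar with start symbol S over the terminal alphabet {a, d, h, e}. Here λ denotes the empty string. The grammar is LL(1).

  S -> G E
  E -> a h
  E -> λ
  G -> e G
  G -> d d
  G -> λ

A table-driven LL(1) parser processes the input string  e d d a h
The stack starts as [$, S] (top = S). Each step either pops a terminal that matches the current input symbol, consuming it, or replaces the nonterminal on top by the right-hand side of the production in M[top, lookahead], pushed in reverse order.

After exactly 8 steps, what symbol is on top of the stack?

     Stack    Input        Action
  1  $ S      e d d a h $  expand S -> G E
  2  $ E G    e d d a h $  expand G -> e G
  3  $ E G e  e d d a h $  match e
  4  $ E G    d d a h $    expand G -> d d
  5  $ E d d  d d a h $    match d
  6  $ E d    d a h $      match d
  7  $ E      a h $        expand E -> a h
  8  $ h a    a h $        match a
Stack after step 8: $ h (top = h).

h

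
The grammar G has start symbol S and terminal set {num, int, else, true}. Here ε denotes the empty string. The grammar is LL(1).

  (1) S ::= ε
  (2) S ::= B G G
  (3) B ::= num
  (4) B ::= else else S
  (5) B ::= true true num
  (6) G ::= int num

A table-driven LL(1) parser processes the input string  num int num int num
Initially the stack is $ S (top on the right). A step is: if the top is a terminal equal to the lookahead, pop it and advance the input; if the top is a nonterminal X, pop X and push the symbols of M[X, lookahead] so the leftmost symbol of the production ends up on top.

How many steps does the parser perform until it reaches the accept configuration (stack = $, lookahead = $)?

9

step 1: stack=$ S  input=num int num int num $  — expand S ::= B G G
step 2: stack=$ G G B  input=num int num int num $  — expand B ::= num
step 3: stack=$ G G num  input=num int num int num $  — match num
step 4: stack=$ G G  input=int num int num $  — expand G ::= int num
step 5: stack=$ G num int  input=int num int num $  — match int
step 6: stack=$ G num  input=num int num $  — match num
step 7: stack=$ G  input=int num $  — expand G ::= int num
step 8: stack=$ num int  input=int num $  — match int
step 9: stack=$ num  input=num $  — match num
Accept reached after 9 steps.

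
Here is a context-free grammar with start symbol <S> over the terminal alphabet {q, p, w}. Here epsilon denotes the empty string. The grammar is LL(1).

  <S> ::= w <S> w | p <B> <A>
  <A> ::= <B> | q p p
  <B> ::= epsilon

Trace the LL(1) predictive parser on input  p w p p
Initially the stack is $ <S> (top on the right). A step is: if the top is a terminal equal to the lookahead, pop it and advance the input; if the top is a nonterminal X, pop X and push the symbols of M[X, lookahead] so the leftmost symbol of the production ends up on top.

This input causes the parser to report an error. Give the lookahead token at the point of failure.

step 1: stack=$ <S>  input=p w p p $  — expand <S> ::= p <B> <A>
step 2: stack=$ <A> <B> p  input=p w p p $  — match p
step 3: stack=$ <A> <B>  input=w p p $  — expand <B> ::= epsilon
step 4: stack=$ <A>  input=w p p $  — expand <A> ::= <B>
step 5: stack=$ <B>  input=w p p $  — expand <B> ::= epsilon
step 6: stack=$  input=w p p $  — error: stack empty but input remains

w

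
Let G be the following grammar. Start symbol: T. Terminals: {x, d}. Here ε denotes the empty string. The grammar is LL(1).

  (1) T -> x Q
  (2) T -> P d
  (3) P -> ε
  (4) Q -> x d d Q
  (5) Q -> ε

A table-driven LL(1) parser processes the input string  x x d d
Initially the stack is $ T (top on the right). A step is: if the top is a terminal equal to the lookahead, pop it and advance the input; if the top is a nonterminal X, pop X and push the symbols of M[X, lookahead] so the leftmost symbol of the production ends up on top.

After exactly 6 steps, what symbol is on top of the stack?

     Stack      Input      Action
  1  $ T        x x d d $  expand T -> x Q
  2  $ Q x      x x d d $  match x
  3  $ Q        x d d $    expand Q -> x d d Q
  4  $ Q d d x  x d d $    match x
  5  $ Q d d    d d $      match d
  6  $ Q d      d $        match d
Stack after step 6: $ Q (top = Q).

Q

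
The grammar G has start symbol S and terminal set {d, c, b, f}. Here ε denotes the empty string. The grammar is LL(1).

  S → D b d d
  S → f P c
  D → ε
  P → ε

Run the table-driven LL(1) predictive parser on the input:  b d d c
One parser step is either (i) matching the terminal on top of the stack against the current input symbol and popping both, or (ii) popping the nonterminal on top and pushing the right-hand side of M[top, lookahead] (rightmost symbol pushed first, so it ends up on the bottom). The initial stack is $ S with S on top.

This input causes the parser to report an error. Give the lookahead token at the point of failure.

     Stack      Input      Action
  1  $ S        b d d c $  expand S → D b d d
  2  $ d d b D  b d d c $  expand D → ε
  3  $ d d b    b d d c $  match b
  4  $ d d      d d c $    match d
  5  $ d        d c $      match d
  6  $          c $        error: stack empty but input remains

c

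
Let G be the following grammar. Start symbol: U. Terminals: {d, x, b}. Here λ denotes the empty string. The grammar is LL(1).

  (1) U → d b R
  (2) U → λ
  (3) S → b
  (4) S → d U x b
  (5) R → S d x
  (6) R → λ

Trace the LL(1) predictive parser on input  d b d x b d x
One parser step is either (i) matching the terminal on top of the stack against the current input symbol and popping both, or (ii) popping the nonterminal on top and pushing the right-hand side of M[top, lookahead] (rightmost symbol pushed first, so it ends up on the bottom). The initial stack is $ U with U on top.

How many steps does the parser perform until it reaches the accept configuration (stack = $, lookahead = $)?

11

step 1: stack=$ U  input=d b d x b d x $  — expand U → d b R
step 2: stack=$ R b d  input=d b d x b d x $  — match d
step 3: stack=$ R b  input=b d x b d x $  — match b
step 4: stack=$ R  input=d x b d x $  — expand R → S d x
step 5: stack=$ x d S  input=d x b d x $  — expand S → d U x b
step 6: stack=$ x d b x U d  input=d x b d x $  — match d
step 7: stack=$ x d b x U  input=x b d x $  — expand U → λ
step 8: stack=$ x d b x  input=x b d x $  — match x
step 9: stack=$ x d b  input=b d x $  — match b
step 10: stack=$ x d  input=d x $  — match d
step 11: stack=$ x  input=x $  — match x
Accept reached after 11 steps.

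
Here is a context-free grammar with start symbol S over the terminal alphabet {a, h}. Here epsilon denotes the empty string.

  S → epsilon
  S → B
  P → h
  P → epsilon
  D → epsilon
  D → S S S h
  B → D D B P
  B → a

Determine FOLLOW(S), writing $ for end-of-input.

FIRST(P): from P→h we get {h}; from P→epsilon we get {epsilon}. So FIRST(P) = {epsilon, h}.
FIRST(S): from S→epsilon we get {epsilon}; from S→B we get {a, h}. So FIRST(S) = {epsilon, a, h}.
FIRST(D): from D→epsilon we get {epsilon}; from D→S S S h we get {a, h}. So FIRST(D) = {epsilon, a, h}.
FIRST(B): from B→D D B P we get {a, h}; from B→a we get {a}. So FIRST(B) = {a, h}.
FOLLOW(S) includes $ since S is the start symbol.
FOLLOW(S): in D→S S S h (occurrence 1), S is followed by S S h with FIRST {a, h}; in D→S S S h (occurrence 2), S is followed by S h with FIRST {a, h}; in D→S S S h (occurrence 3), S is followed by h with FIRST {h}. Thus FOLLOW(S) = {$, a, h}.
FOLLOW(D): in B→D D B P (occurrence 1), D is followed by D B P with FIRST {a, h}; in B→D D B P (occurrence 2), D is followed by B P with FIRST {a, h}. Thus FOLLOW(D) = {a, h}.
FOLLOW(B): in S→B, the suffix after B is empty, so FOLLOW(B) ⊇ FOLLOW(S) = {$, a, h}; in B→D D B P, B is followed by P with FIRST {epsilon, h}; in B→D D B P, the suffix after B is nullable (adds nothing new). Thus FOLLOW(B) = {$, a, h}.
FOLLOW(P): in B→D D B P, the suffix after P is empty, so FOLLOW(P) ⊇ FOLLOW(B) = {$, a, h}. Thus FOLLOW(P) = {$, a, h}.

{$, a, h}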